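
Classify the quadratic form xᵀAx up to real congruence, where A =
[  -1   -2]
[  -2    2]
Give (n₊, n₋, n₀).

step 0: pivot -1 → sign −
step 1: pivot 6 → sign +
signature = (1, 1, 0)

Answer: (1, 1, 0)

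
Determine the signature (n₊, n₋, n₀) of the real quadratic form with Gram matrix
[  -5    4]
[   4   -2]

Answer: (1, 1, 0)

Derivation:
step 0: pivot -5 → sign −
step 1: pivot 6/5 → sign +
signature = (1, 1, 0)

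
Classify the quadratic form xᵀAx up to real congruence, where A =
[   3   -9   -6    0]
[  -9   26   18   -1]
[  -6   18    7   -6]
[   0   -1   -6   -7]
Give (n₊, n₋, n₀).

step 0: pivot 3 → sign +
step 1: pivot -1 → sign −
step 2: pivot -5 → sign −
step 3: pivot 6/5 → sign +
signature = (2, 2, 0)

Answer: (2, 2, 0)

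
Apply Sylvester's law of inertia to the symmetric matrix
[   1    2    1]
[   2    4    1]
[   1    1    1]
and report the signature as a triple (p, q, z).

step 0: pivot 1 → sign +
step 1: pivot -2 → sign −
step 2: pivot 1/2 → sign +
signature = (2, 1, 0)

Answer: (2, 1, 0)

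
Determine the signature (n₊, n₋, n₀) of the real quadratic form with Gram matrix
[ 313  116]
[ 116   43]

Answer: (2, 0, 0)

Derivation:
step 0: pivot 313 → sign +
step 1: pivot 3/313 → sign +
signature = (2, 0, 0)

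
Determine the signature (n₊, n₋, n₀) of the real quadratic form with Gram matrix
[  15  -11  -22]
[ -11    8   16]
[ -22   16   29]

Answer: (1, 2, 0)

Derivation:
step 0: pivot 15 → sign +
step 1: pivot -1/15 → sign −
step 2: pivot -3 → sign −
signature = (1, 2, 0)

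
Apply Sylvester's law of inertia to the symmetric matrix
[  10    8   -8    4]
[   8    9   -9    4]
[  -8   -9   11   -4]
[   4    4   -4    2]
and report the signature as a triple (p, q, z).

step 0: pivot 10 → sign +
step 1: pivot 13/5 → sign +
step 2: pivot 2 → sign +
step 3: pivot 2/13 → sign +
signature = (4, 0, 0)

Answer: (4, 0, 0)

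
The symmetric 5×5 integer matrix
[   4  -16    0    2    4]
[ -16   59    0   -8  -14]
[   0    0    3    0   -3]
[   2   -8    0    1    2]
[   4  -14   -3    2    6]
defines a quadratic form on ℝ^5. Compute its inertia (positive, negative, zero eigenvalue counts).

Answer: (2, 2, 1)

Derivation:
step 0: pivot 4 → sign +
step 1: pivot -5 → sign −
step 2: pivot 3 → sign +
step 3: pivot -1/5 → sign −
step 4: row/col 4 already zero → sign 0
signature = (2, 2, 1)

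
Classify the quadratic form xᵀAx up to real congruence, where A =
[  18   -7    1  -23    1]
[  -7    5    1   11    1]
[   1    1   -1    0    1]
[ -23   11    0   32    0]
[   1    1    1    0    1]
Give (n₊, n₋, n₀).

step 0: pivot 18 → sign +
step 1: pivot 41/18 → sign +
step 2: pivot -78/41 → sign −
step 3: pivot 59/78 → sign +
step 4: pivot 6/59 → sign +
signature = (4, 1, 0)

Answer: (4, 1, 0)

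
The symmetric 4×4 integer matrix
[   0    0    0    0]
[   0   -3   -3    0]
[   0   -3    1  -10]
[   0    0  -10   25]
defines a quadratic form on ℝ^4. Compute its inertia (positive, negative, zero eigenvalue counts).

step 0: pivot -3 → sign −
step 1: pivot 4 → sign +
step 2: row/col 2 already zero → sign 0
step 3: row/col 3 already zero → sign 0
signature = (1, 1, 2)

Answer: (1, 1, 2)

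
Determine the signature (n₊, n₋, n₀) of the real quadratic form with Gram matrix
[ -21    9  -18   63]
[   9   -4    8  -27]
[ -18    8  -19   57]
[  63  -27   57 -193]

step 0: pivot -21 → sign −
step 1: pivot -1/7 → sign −
step 2: pivot -3 → sign −
step 3: pivot -1 → sign −
signature = (0, 4, 0)

Answer: (0, 4, 0)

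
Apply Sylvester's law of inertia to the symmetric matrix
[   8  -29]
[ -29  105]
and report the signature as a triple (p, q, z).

step 0: pivot 8 → sign +
step 1: pivot -1/8 → sign −
signature = (1, 1, 0)

Answer: (1, 1, 0)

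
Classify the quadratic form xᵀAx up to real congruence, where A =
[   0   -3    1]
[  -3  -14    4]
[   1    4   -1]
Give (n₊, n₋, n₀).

step 0: pivot -14 → sign −
step 1: pivot 9/14 → sign +
step 2: pivot 1/9 → sign +
signature = (2, 1, 0)

Answer: (2, 1, 0)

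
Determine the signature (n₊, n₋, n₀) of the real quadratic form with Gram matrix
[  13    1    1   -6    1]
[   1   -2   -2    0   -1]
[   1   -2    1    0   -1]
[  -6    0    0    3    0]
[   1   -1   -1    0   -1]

step 0: pivot 13 → sign +
step 1: pivot -27/13 → sign −
step 2: pivot 3 → sign +
step 3: pivot 1/3 → sign +
step 4: pivot -2/3 → sign −
signature = (3, 2, 0)

Answer: (3, 2, 0)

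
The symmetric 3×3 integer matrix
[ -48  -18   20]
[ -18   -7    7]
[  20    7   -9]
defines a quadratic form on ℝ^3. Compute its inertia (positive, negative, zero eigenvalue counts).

step 0: pivot -48 → sign −
step 1: pivot -1/4 → sign −
step 2: pivot 1/3 → sign +
signature = (1, 2, 0)

Answer: (1, 2, 0)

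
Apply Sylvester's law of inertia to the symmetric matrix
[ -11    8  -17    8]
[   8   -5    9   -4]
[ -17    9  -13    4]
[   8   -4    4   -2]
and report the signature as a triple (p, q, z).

step 0: pivot -11 → sign −
step 1: pivot 9/11 → sign +
step 2: pivot -5/9 → sign −
step 3: pivot 6/5 → sign +
signature = (2, 2, 0)

Answer: (2, 2, 0)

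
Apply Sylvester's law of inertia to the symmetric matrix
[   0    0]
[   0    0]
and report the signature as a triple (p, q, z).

step 0: row/col 0 already zero → sign 0
step 1: row/col 1 already zero → sign 0
signature = (0, 0, 2)

Answer: (0, 0, 2)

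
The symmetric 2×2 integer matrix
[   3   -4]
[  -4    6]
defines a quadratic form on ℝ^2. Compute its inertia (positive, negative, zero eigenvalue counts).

Answer: (2, 0, 0)

Derivation:
step 0: pivot 3 → sign +
step 1: pivot 2/3 → sign +
signature = (2, 0, 0)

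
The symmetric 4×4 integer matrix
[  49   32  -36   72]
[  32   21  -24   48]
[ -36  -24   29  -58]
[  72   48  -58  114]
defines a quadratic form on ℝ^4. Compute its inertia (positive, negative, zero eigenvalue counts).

step 0: pivot 49 → sign +
step 1: pivot 5/49 → sign +
step 2: pivot 1/5 → sign +
step 3: pivot -2 → sign −
signature = (3, 1, 0)

Answer: (3, 1, 0)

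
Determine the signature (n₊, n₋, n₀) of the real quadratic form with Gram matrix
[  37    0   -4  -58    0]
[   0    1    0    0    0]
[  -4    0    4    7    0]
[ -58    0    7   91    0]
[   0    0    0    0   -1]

Answer: (3, 2, 0)

Derivation:
step 0: pivot 37 → sign +
step 1: pivot 1 → sign +
step 2: pivot 132/37 → sign +
step 3: pivot -3/44 → sign −
step 4: pivot -1 → sign −
signature = (3, 2, 0)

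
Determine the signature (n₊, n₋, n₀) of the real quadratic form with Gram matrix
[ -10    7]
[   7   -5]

Answer: (0, 2, 0)

Derivation:
step 0: pivot -10 → sign −
step 1: pivot -1/10 → sign −
signature = (0, 2, 0)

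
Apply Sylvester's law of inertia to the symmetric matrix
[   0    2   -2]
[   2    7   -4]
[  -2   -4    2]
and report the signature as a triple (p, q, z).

Answer: (2, 1, 0)

Derivation:
step 0: pivot 7 → sign +
step 1: pivot -4/7 → sign −
step 2: pivot 1 → sign +
signature = (2, 1, 0)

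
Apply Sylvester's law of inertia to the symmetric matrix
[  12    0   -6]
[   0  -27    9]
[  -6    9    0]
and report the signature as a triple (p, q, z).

Answer: (1, 1, 1)

Derivation:
step 0: pivot 12 → sign +
step 1: pivot -27 → sign −
step 2: row/col 2 already zero → sign 0
signature = (1, 1, 1)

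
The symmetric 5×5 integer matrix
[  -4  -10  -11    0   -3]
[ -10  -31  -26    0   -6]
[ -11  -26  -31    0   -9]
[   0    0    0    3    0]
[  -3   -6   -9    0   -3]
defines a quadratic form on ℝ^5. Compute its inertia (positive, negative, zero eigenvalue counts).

step 0: pivot -4 → sign −
step 1: pivot -6 → sign −
step 2: pivot -3/8 → sign −
step 3: pivot 3 → sign +
step 4: row/col 4 already zero → sign 0
signature = (1, 3, 1)

Answer: (1, 3, 1)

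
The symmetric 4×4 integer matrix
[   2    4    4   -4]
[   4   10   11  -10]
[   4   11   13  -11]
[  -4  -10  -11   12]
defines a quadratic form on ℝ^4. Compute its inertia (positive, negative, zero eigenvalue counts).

Answer: (4, 0, 0)

Derivation:
step 0: pivot 2 → sign +
step 1: pivot 2 → sign +
step 2: pivot 1/2 → sign +
step 3: pivot 2 → sign +
signature = (4, 0, 0)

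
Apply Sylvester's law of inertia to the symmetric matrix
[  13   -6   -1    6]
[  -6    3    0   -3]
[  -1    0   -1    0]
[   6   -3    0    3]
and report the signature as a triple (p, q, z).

step 0: pivot 13 → sign +
step 1: pivot 3/13 → sign +
step 2: pivot -2 → sign −
step 3: row/col 3 already zero → sign 0
signature = (2, 1, 1)

Answer: (2, 1, 1)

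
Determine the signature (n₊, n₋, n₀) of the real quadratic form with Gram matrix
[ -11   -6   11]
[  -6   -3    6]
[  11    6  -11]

Answer: (1, 1, 1)

Derivation:
step 0: pivot -11 → sign −
step 1: pivot 3/11 → sign +
step 2: row/col 2 already zero → sign 0
signature = (1, 1, 1)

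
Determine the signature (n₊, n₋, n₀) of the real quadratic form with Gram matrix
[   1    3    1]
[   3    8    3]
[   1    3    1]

step 0: pivot 1 → sign +
step 1: pivot -1 → sign −
step 2: row/col 2 already zero → sign 0
signature = (1, 1, 1)

Answer: (1, 1, 1)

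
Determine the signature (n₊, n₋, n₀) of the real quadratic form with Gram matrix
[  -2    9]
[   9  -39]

Answer: (1, 1, 0)

Derivation:
step 0: pivot -2 → sign −
step 1: pivot 3/2 → sign +
signature = (1, 1, 0)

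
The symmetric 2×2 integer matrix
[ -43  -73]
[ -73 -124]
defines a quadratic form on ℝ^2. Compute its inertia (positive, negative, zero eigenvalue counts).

Answer: (0, 2, 0)

Derivation:
step 0: pivot -43 → sign −
step 1: pivot -3/43 → sign −
signature = (0, 2, 0)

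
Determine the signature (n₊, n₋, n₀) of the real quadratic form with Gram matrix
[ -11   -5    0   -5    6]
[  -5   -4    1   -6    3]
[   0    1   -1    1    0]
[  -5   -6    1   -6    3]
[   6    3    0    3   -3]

Answer: (2, 3, 0)

Derivation:
step 0: pivot -11 → sign −
step 1: pivot -19/11 → sign −
step 2: pivot -8/19 → sign −
step 3: pivot 15/2 → sign +
step 4: pivot 3/10 → sign +
signature = (2, 3, 0)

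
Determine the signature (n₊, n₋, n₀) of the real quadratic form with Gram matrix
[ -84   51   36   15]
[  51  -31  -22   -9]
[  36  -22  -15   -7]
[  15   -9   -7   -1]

Answer: (2, 2, 0)

Derivation:
step 0: pivot -84 → sign −
step 1: pivot -1/28 → sign −
step 2: pivot 1 → sign +
step 3: pivot 1 → sign +
signature = (2, 2, 0)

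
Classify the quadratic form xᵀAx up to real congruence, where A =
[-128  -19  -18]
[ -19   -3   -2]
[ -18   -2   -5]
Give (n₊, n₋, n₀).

Answer: (1, 2, 0)

Derivation:
step 0: pivot -128 → sign −
step 1: pivot -23/128 → sign −
step 2: pivot 1/23 → sign +
signature = (1, 2, 0)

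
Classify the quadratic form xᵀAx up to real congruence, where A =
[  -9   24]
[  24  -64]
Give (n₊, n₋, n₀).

step 0: pivot -9 → sign −
step 1: row/col 1 already zero → sign 0
signature = (0, 1, 1)

Answer: (0, 1, 1)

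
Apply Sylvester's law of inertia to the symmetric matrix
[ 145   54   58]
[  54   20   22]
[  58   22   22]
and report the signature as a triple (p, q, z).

step 0: pivot 145 → sign +
step 1: pivot -16/145 → sign −
step 2: pivot 1/4 → sign +
signature = (2, 1, 0)

Answer: (2, 1, 0)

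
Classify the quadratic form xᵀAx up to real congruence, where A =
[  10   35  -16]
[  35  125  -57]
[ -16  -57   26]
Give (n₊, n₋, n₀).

step 0: pivot 10 → sign +
step 1: pivot 5/2 → sign +
step 2: row/col 2 already zero → sign 0
signature = (2, 0, 1)

Answer: (2, 0, 1)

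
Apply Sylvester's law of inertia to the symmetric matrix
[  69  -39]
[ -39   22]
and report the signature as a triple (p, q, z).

step 0: pivot 69 → sign +
step 1: pivot -1/23 → sign −
signature = (1, 1, 0)

Answer: (1, 1, 0)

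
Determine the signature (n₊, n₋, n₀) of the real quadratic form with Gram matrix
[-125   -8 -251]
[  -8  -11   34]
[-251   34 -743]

Answer: (0, 3, 0)

Derivation:
step 0: pivot -125 → sign −
step 1: pivot -1311/125 → sign −
step 2: pivot -6/437 → sign −
signature = (0, 3, 0)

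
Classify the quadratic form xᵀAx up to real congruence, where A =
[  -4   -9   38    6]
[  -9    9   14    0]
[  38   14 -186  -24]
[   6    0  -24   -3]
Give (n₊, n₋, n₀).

step 0: pivot -4 → sign −
step 1: pivot 117/4 → sign +
step 2: pivot 2/9 → sign +
step 3: pivot -3/13 → sign −
signature = (2, 2, 0)

Answer: (2, 2, 0)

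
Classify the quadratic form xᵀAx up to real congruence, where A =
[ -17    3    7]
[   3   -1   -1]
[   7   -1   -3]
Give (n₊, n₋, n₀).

step 0: pivot -17 → sign −
step 1: pivot -8/17 → sign −
step 2: row/col 2 already zero → sign 0
signature = (0, 2, 1)

Answer: (0, 2, 1)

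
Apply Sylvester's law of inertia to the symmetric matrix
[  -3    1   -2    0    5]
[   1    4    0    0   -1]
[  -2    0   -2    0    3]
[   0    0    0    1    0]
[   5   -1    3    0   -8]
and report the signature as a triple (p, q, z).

Answer: (3, 2, 0)

Derivation:
step 0: pivot -3 → sign −
step 1: pivot 13/3 → sign +
step 2: pivot -10/13 → sign −
step 3: pivot 1 → sign +
step 4: pivot 3/10 → sign +
signature = (3, 2, 0)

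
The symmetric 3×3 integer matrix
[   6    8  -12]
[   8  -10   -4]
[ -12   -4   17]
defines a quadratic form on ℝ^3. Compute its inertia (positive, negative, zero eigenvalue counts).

step 0: pivot 6 → sign +
step 1: pivot -62/3 → sign −
step 2: pivot -1/31 → sign −
signature = (1, 2, 0)

Answer: (1, 2, 0)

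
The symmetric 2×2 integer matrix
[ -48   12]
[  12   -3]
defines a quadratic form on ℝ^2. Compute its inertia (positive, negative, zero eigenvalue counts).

step 0: pivot -48 → sign −
step 1: row/col 1 already zero → sign 0
signature = (0, 1, 1)

Answer: (0, 1, 1)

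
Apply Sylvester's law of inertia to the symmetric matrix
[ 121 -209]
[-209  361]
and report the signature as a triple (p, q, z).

Answer: (1, 0, 1)

Derivation:
step 0: pivot 121 → sign +
step 1: row/col 1 already zero → sign 0
signature = (1, 0, 1)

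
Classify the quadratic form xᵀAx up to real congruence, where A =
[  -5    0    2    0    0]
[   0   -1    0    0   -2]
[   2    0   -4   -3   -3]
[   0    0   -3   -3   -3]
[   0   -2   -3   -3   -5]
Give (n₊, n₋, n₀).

Answer: (1, 4, 0)

Derivation:
step 0: pivot -5 → sign −
step 1: pivot -1 → sign −
step 2: pivot -16/5 → sign −
step 3: pivot -3/16 → sign −
step 4: pivot 2 → sign +
signature = (1, 4, 0)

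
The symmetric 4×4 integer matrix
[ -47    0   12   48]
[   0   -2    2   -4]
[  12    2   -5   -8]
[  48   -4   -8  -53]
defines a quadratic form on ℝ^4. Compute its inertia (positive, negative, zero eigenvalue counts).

step 0: pivot -47 → sign −
step 1: pivot -2 → sign −
step 2: pivot 3/47 → sign +
step 3: pivot 3 → sign +
signature = (2, 2, 0)

Answer: (2, 2, 0)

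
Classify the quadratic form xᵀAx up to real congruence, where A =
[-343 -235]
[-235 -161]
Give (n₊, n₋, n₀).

step 0: pivot -343 → sign −
step 1: pivot 2/343 → sign +
signature = (1, 1, 0)

Answer: (1, 1, 0)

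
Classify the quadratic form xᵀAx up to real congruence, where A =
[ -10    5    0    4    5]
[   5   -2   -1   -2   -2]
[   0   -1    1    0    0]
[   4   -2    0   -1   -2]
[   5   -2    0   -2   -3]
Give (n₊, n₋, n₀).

Answer: (2, 2, 1)

Derivation:
step 0: pivot -10 → sign −
step 1: pivot 1/2 → sign +
step 2: pivot -1 → sign −
step 3: pivot 3/5 → sign +
step 4: row/col 4 already zero → sign 0
signature = (2, 2, 1)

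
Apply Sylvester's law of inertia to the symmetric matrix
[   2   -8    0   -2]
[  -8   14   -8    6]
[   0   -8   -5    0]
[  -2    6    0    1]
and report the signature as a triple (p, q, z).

Answer: (1, 3, 0)

Derivation:
step 0: pivot 2 → sign +
step 1: pivot -18 → sign −
step 2: pivot -13/9 → sign −
step 3: pivot -3/13 → sign −
signature = (1, 3, 0)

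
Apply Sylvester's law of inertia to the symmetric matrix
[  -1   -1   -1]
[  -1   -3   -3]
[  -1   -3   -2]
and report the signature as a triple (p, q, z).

step 0: pivot -1 → sign −
step 1: pivot -2 → sign −
step 2: pivot 1 → sign +
signature = (1, 2, 0)

Answer: (1, 2, 0)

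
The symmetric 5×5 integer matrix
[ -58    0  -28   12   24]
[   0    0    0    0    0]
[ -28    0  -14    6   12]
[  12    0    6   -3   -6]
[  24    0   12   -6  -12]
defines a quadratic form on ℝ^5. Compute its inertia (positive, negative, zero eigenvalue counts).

Answer: (0, 3, 2)

Derivation:
step 0: pivot -58 → sign −
step 1: pivot -14/29 → sign −
step 2: pivot -3/7 → sign −
step 3: row/col 3 already zero → sign 0
step 4: row/col 4 already zero → sign 0
signature = (0, 3, 2)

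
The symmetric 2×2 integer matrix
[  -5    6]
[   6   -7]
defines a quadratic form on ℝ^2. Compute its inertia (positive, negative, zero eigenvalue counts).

step 0: pivot -5 → sign −
step 1: pivot 1/5 → sign +
signature = (1, 1, 0)

Answer: (1, 1, 0)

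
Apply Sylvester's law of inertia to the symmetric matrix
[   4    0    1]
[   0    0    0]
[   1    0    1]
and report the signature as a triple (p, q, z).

step 0: pivot 4 → sign +
step 1: pivot 3/4 → sign +
step 2: row/col 2 already zero → sign 0
signature = (2, 0, 1)

Answer: (2, 0, 1)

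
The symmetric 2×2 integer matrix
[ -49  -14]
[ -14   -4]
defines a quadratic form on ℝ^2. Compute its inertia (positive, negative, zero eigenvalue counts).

step 0: pivot -49 → sign −
step 1: row/col 1 already zero → sign 0
signature = (0, 1, 1)

Answer: (0, 1, 1)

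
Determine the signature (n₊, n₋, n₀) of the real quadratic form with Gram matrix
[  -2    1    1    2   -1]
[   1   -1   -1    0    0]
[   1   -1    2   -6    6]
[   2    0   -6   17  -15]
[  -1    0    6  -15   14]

step 0: pivot -2 → sign −
step 1: pivot -1/2 → sign −
step 2: pivot 3 → sign +
step 3: pivot 9 → sign +
step 4: pivot 2/9 → sign +
signature = (3, 2, 0)

Answer: (3, 2, 0)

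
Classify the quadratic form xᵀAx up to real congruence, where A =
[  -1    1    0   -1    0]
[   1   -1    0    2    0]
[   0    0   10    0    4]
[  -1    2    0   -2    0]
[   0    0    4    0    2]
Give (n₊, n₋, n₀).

Answer: (3, 2, 0)

Derivation:
step 0: pivot -1 → sign −
step 1: pivot 10 → sign +
step 2: pivot -1 → sign −
step 3: pivot 1 → sign +
step 4: pivot 2/5 → sign +
signature = (3, 2, 0)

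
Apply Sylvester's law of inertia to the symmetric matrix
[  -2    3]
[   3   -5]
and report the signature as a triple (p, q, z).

step 0: pivot -2 → sign −
step 1: pivot -1/2 → sign −
signature = (0, 2, 0)

Answer: (0, 2, 0)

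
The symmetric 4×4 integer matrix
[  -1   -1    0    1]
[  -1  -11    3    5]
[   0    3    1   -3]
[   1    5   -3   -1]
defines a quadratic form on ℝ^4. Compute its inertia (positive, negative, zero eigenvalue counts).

step 0: pivot -1 → sign −
step 1: pivot -10 → sign −
step 2: pivot 19/10 → sign +
step 3: pivot -2/19 → sign −
signature = (1, 3, 0)

Answer: (1, 3, 0)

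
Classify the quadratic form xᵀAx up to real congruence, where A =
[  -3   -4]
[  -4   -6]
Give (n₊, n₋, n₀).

step 0: pivot -3 → sign −
step 1: pivot -2/3 → sign −
signature = (0, 2, 0)

Answer: (0, 2, 0)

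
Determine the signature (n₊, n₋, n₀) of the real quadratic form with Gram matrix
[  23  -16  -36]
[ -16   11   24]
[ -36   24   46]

Answer: (1, 2, 0)

Derivation:
step 0: pivot 23 → sign +
step 1: pivot -3/23 → sign −
step 2: pivot -2 → sign −
signature = (1, 2, 0)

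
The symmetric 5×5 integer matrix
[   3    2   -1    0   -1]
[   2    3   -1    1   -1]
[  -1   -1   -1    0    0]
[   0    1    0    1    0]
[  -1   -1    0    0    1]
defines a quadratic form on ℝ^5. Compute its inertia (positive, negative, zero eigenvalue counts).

Answer: (4, 1, 0)

Derivation:
step 0: pivot 3 → sign +
step 1: pivot 5/3 → sign +
step 2: pivot -7/5 → sign −
step 3: pivot 3/7 → sign +
step 4: pivot 2/3 → sign +
signature = (4, 1, 0)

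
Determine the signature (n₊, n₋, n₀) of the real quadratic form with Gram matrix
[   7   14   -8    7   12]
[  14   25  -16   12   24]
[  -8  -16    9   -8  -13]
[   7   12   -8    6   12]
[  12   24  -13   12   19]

Answer: (3, 2, 0)

Derivation:
step 0: pivot 7 → sign +
step 1: pivot -3 → sign −
step 2: pivot -1/7 → sign −
step 3: pivot 1/3 → sign +
step 4: pivot 2 → sign +
signature = (3, 2, 0)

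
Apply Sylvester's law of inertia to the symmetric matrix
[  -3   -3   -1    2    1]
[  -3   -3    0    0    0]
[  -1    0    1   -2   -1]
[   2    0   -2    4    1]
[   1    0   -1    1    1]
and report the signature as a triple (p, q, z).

step 0: pivot -3 → sign −
step 1: pivot 4/3 → sign +
step 2: pivot -3/4 → sign −
step 3: pivot -2 → sign −
step 4: pivot 1/2 → sign +
signature = (2, 3, 0)

Answer: (2, 3, 0)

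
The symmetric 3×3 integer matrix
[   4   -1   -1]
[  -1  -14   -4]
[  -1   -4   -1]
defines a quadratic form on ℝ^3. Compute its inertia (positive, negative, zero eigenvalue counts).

Answer: (2, 1, 0)

Derivation:
step 0: pivot 4 → sign +
step 1: pivot -57/4 → sign −
step 2: pivot 1/57 → sign +
signature = (2, 1, 0)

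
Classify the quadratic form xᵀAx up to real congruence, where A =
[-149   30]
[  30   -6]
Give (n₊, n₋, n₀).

Answer: (1, 1, 0)

Derivation:
step 0: pivot -149 → sign −
step 1: pivot 6/149 → sign +
signature = (1, 1, 0)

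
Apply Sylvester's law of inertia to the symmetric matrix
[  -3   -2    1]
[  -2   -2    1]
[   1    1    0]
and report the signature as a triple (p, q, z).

Answer: (1, 2, 0)

Derivation:
step 0: pivot -3 → sign −
step 1: pivot -2/3 → sign −
step 2: pivot 1/2 → sign +
signature = (1, 2, 0)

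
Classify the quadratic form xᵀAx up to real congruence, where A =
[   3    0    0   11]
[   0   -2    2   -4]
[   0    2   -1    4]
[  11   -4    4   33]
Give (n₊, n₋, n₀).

Answer: (3, 1, 0)

Derivation:
step 0: pivot 3 → sign +
step 1: pivot -2 → sign −
step 2: pivot 1 → sign +
step 3: pivot 2/3 → sign +
signature = (3, 1, 0)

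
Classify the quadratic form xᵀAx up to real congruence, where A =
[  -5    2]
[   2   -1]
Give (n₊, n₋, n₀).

Answer: (0, 2, 0)

Derivation:
step 0: pivot -5 → sign −
step 1: pivot -1/5 → sign −
signature = (0, 2, 0)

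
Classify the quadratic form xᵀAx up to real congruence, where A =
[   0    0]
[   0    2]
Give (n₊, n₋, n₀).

Answer: (1, 0, 1)

Derivation:
step 0: pivot 2 → sign +
step 1: row/col 1 already zero → sign 0
signature = (1, 0, 1)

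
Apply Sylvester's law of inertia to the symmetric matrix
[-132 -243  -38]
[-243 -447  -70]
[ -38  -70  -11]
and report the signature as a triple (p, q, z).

step 0: pivot -132 → sign −
step 1: pivot 15/44 → sign +
step 2: pivot -1/15 → sign −
signature = (1, 2, 0)

Answer: (1, 2, 0)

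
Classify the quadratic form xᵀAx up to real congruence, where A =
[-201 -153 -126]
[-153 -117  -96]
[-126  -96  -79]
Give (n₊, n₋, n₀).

step 0: pivot -201 → sign −
step 1: pivot -36/67 → sign −
step 2: row/col 2 already zero → sign 0
signature = (0, 2, 1)

Answer: (0, 2, 1)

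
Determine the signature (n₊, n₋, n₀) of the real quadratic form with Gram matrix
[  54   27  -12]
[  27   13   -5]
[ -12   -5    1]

Answer: (2, 1, 0)

Derivation:
step 0: pivot 54 → sign +
step 1: pivot -1/2 → sign −
step 2: pivot 1/3 → sign +
signature = (2, 1, 0)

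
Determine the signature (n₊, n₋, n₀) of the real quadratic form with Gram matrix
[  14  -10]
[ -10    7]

Answer: (1, 1, 0)

Derivation:
step 0: pivot 14 → sign +
step 1: pivot -1/7 → sign −
signature = (1, 1, 0)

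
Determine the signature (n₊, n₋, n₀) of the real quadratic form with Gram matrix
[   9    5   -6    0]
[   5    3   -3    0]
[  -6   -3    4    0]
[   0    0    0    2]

step 0: pivot 9 → sign +
step 1: pivot 2/9 → sign +
step 2: pivot -1/2 → sign −
step 3: pivot 2 → sign +
signature = (3, 1, 0)

Answer: (3, 1, 0)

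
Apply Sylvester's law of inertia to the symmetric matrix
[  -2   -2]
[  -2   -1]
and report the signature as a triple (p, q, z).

Answer: (1, 1, 0)

Derivation:
step 0: pivot -2 → sign −
step 1: pivot 1 → sign +
signature = (1, 1, 0)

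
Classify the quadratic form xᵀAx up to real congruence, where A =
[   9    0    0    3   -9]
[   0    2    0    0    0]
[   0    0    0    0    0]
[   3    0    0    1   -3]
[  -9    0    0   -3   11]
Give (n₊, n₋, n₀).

step 0: pivot 9 → sign +
step 1: pivot 2 → sign +
step 2: pivot 2 → sign +
step 3: row/col 3 already zero → sign 0
step 4: row/col 4 already zero → sign 0
signature = (3, 0, 2)

Answer: (3, 0, 2)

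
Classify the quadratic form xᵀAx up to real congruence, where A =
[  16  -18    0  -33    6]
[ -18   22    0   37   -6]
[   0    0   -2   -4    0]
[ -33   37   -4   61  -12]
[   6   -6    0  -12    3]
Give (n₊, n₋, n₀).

step 0: pivot 16 → sign +
step 1: pivot 7/4 → sign +
step 2: pivot -2 → sign −
step 3: pivot 13/14 → sign +
step 4: pivot 3/13 → sign +
signature = (4, 1, 0)

Answer: (4, 1, 0)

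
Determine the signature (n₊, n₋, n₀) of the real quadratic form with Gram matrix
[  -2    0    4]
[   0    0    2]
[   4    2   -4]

step 0: pivot -2 → sign −
step 1: pivot 4 → sign +
step 2: pivot -1 → sign −
signature = (1, 2, 0)

Answer: (1, 2, 0)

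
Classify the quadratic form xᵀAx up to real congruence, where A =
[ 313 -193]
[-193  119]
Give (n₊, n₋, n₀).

Answer: (1, 1, 0)

Derivation:
step 0: pivot 313 → sign +
step 1: pivot -2/313 → sign −
signature = (1, 1, 0)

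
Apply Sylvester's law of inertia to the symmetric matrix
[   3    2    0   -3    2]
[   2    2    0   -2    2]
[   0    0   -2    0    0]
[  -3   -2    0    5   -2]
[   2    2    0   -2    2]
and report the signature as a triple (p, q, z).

step 0: pivot 3 → sign +
step 1: pivot 2/3 → sign +
step 2: pivot -2 → sign −
step 3: pivot 2 → sign +
step 4: row/col 4 already zero → sign 0
signature = (3, 1, 1)

Answer: (3, 1, 1)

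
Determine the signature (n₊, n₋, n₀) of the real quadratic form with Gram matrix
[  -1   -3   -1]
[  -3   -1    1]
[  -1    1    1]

step 0: pivot -1 → sign −
step 1: pivot 8 → sign +
step 2: row/col 2 already zero → sign 0
signature = (1, 1, 1)

Answer: (1, 1, 1)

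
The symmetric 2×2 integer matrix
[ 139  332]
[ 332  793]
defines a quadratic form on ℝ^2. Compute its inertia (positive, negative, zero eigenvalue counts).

Answer: (2, 0, 0)

Derivation:
step 0: pivot 139 → sign +
step 1: pivot 3/139 → sign +
signature = (2, 0, 0)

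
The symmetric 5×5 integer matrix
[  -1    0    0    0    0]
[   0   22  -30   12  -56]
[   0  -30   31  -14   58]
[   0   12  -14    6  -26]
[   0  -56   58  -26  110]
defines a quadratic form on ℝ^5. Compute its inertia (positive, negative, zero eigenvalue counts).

step 0: pivot -1 → sign −
step 1: pivot 22 → sign +
step 2: pivot -109/11 → sign −
step 3: pivot 2/109 → sign +
step 4: row/col 4 already zero → sign 0
signature = (2, 2, 1)

Answer: (2, 2, 1)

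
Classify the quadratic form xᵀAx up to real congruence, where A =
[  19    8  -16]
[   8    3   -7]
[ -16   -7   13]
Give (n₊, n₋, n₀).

Answer: (1, 2, 0)

Derivation:
step 0: pivot 19 → sign +
step 1: pivot -7/19 → sign −
step 2: pivot -2/7 → sign −
signature = (1, 2, 0)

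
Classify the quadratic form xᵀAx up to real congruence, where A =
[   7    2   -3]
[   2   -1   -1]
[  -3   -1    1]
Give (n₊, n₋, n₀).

step 0: pivot 7 → sign +
step 1: pivot -11/7 → sign −
step 2: pivot -3/11 → sign −
signature = (1, 2, 0)

Answer: (1, 2, 0)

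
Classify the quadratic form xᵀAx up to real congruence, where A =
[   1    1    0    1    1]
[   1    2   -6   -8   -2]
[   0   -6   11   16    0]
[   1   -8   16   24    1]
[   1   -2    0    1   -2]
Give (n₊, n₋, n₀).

step 0: pivot 1 → sign +
step 1: pivot 1 → sign +
step 2: pivot -25 → sign −
step 3: pivot -6/25 → sign −
step 4: pivot 3/2 → sign +
signature = (3, 2, 0)

Answer: (3, 2, 0)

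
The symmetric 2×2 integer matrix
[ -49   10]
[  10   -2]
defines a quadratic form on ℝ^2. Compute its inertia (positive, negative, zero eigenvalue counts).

Answer: (1, 1, 0)

Derivation:
step 0: pivot -49 → sign −
step 1: pivot 2/49 → sign +
signature = (1, 1, 0)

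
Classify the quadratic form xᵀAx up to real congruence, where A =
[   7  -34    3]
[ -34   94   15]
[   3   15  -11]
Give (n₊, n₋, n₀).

step 0: pivot 7 → sign +
step 1: pivot -498/7 → sign −
step 2: pivot 1/166 → sign +
signature = (2, 1, 0)

Answer: (2, 1, 0)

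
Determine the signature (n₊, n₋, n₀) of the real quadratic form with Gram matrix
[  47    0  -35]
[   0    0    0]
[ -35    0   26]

Answer: (1, 1, 1)

Derivation:
step 0: pivot 47 → sign +
step 1: pivot -3/47 → sign −
step 2: row/col 2 already zero → sign 0
signature = (1, 1, 1)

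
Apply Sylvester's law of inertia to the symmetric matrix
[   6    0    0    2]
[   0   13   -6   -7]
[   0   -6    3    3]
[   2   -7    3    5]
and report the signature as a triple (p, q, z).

step 0: pivot 6 → sign +
step 1: pivot 13 → sign +
step 2: pivot 3/13 → sign +
step 3: pivot 1/3 → sign +
signature = (4, 0, 0)

Answer: (4, 0, 0)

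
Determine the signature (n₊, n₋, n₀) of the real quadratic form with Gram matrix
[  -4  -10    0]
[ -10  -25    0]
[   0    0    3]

step 0: pivot -4 → sign −
step 1: pivot 3 → sign +
step 2: row/col 2 already zero → sign 0
signature = (1, 1, 1)

Answer: (1, 1, 1)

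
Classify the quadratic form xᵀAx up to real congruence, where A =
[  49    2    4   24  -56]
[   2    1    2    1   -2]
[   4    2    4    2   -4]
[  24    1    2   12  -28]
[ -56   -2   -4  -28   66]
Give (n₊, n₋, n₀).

step 0: pivot 49 → sign +
step 1: pivot 45/49 → sign +
step 2: pivot 11/45 → sign +
step 3: pivot 6/11 → sign +
step 4: row/col 4 already zero → sign 0
signature = (4, 0, 1)

Answer: (4, 0, 1)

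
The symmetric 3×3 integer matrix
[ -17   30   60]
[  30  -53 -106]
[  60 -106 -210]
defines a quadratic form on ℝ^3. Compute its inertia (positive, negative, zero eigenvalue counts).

step 0: pivot -17 → sign −
step 1: pivot -1/17 → sign −
step 2: pivot 2 → sign +
signature = (1, 2, 0)

Answer: (1, 2, 0)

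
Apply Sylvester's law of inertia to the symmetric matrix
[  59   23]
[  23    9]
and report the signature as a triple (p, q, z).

step 0: pivot 59 → sign +
step 1: pivot 2/59 → sign +
signature = (2, 0, 0)

Answer: (2, 0, 0)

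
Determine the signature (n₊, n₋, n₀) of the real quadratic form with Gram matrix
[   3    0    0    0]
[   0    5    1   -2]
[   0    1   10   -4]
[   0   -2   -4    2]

Answer: (3, 1, 0)

Derivation:
step 0: pivot 3 → sign +
step 1: pivot 5 → sign +
step 2: pivot 49/5 → sign +
step 3: pivot -6/49 → sign −
signature = (3, 1, 0)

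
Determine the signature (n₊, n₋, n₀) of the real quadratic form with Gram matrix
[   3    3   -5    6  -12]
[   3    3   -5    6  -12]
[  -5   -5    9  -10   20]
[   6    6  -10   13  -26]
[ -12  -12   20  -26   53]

step 0: pivot 3 → sign +
step 1: pivot 2/3 → sign +
step 2: pivot 1 → sign +
step 3: pivot 1 → sign +
step 4: row/col 4 already zero → sign 0
signature = (4, 0, 1)

Answer: (4, 0, 1)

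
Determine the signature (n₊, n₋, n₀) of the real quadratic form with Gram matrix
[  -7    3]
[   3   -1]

Answer: (1, 1, 0)

Derivation:
step 0: pivot -7 → sign −
step 1: pivot 2/7 → sign +
signature = (1, 1, 0)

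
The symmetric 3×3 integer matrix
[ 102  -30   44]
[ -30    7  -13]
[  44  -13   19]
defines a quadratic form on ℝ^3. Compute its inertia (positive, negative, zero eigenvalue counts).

Answer: (2, 1, 0)

Derivation:
step 0: pivot 102 → sign +
step 1: pivot -31/17 → sign −
step 2: pivot 2/93 → sign +
signature = (2, 1, 0)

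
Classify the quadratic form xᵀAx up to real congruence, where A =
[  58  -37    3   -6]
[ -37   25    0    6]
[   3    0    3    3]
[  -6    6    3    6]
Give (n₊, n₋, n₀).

step 0: pivot 58 → sign +
step 1: pivot 81/58 → sign +
step 2: pivot 2/9 → sign +
step 3: pivot 3/2 → sign +
signature = (4, 0, 0)

Answer: (4, 0, 0)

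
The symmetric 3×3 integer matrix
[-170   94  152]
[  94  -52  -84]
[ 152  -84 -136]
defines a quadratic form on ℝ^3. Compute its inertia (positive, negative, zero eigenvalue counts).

Answer: (0, 2, 1)

Derivation:
step 0: pivot -170 → sign −
step 1: pivot -2/85 → sign −
step 2: row/col 2 already zero → sign 0
signature = (0, 2, 1)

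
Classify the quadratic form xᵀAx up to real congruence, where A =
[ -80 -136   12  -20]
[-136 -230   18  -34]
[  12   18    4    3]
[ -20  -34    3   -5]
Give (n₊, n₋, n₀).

step 0: pivot -80 → sign −
step 1: pivot 6/5 → sign +
step 2: pivot 1 → sign +
step 3: row/col 3 already zero → sign 0
signature = (2, 1, 1)

Answer: (2, 1, 1)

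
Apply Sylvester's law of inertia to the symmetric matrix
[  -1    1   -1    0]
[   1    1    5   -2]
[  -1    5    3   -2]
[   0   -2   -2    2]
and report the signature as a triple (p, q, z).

Answer: (2, 2, 0)

Derivation:
step 0: pivot -1 → sign −
step 1: pivot 2 → sign +
step 2: pivot -4 → sign −
step 3: pivot 1 → sign +
signature = (2, 2, 0)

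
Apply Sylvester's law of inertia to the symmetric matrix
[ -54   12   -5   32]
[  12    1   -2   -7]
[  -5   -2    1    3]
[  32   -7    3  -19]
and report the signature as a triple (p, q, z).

step 0: pivot -54 → sign −
step 1: pivot 11/3 → sign +
step 2: pivot -233/198 → sign −
step 3: pivot -6/233 → sign −
signature = (1, 3, 0)

Answer: (1, 3, 0)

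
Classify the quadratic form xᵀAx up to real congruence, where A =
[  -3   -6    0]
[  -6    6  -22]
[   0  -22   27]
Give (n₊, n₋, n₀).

step 0: pivot -3 → sign −
step 1: pivot 18 → sign +
step 2: pivot 1/9 → sign +
signature = (2, 1, 0)

Answer: (2, 1, 0)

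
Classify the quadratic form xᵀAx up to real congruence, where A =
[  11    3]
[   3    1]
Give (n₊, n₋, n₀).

step 0: pivot 11 → sign +
step 1: pivot 2/11 → sign +
signature = (2, 0, 0)

Answer: (2, 0, 0)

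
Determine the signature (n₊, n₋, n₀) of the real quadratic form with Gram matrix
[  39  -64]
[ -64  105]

Answer: (1, 1, 0)

Derivation:
step 0: pivot 39 → sign +
step 1: pivot -1/39 → sign −
signature = (1, 1, 0)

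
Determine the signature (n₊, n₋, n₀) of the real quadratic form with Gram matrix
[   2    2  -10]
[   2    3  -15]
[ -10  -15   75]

Answer: (2, 0, 1)

Derivation:
step 0: pivot 2 → sign +
step 1: pivot 1 → sign +
step 2: row/col 2 already zero → sign 0
signature = (2, 0, 1)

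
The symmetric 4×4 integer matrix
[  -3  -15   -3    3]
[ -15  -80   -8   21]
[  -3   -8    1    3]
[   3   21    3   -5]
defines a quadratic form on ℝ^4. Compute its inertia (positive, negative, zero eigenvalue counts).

Answer: (2, 2, 0)

Derivation:
step 0: pivot -3 → sign −
step 1: pivot -5 → sign −
step 2: pivot 69/5 → sign +
step 3: pivot 2/23 → sign +
signature = (2, 2, 0)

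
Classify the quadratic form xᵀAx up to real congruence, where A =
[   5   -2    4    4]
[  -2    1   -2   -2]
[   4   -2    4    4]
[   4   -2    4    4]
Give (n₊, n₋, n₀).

step 0: pivot 5 → sign +
step 1: pivot 1/5 → sign +
step 2: row/col 2 already zero → sign 0
step 3: row/col 3 already zero → sign 0
signature = (2, 0, 2)

Answer: (2, 0, 2)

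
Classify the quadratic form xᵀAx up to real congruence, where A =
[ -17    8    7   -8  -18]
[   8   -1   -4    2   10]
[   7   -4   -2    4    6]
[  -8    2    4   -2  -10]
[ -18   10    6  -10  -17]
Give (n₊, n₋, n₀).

step 0: pivot -17 → sign −
step 1: pivot 47/17 → sign +
step 2: pivot 33/47 → sign +
step 3: pivot 6/11 → sign +
step 4: pivot -1/3 → sign −
signature = (3, 2, 0)

Answer: (3, 2, 0)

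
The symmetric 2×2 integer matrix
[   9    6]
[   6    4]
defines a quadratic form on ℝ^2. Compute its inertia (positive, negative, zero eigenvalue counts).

step 0: pivot 9 → sign +
step 1: row/col 1 already zero → sign 0
signature = (1, 0, 1)

Answer: (1, 0, 1)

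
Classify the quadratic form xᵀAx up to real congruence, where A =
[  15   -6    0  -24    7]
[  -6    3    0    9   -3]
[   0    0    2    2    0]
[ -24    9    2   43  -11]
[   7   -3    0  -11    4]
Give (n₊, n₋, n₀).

step 0: pivot 15 → sign +
step 1: pivot 3/5 → sign +
step 2: pivot 2 → sign +
step 3: pivot 2 → sign +
step 4: pivot 2/3 → sign +
signature = (5, 0, 0)

Answer: (5, 0, 0)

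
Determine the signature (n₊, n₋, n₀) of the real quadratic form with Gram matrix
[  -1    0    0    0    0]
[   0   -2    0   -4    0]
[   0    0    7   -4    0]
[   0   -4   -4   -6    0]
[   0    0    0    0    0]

Answer: (1, 3, 1)

Derivation:
step 0: pivot -1 → sign −
step 1: pivot -2 → sign −
step 2: pivot 7 → sign +
step 3: pivot -2/7 → sign −
step 4: row/col 4 already zero → sign 0
signature = (1, 3, 1)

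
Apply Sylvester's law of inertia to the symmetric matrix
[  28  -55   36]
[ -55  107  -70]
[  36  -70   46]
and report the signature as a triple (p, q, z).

Answer: (2, 1, 0)

Derivation:
step 0: pivot 28 → sign +
step 1: pivot -29/28 → sign −
step 2: pivot 6/29 → sign +
signature = (2, 1, 0)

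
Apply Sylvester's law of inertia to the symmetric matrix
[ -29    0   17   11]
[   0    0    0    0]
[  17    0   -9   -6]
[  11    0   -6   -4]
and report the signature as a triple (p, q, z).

step 0: pivot -29 → sign −
step 1: pivot 28/29 → sign +
step 2: pivot -1/28 → sign −
step 3: row/col 3 already zero → sign 0
signature = (1, 2, 1)

Answer: (1, 2, 1)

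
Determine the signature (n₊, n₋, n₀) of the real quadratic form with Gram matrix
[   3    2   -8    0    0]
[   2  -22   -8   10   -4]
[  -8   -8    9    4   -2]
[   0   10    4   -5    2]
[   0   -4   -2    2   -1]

step 0: pivot 3 → sign +
step 1: pivot -70/3 → sign −
step 2: pivot -421/35 → sign −
step 3: pivot -15/421 → sign −
step 4: pivot 1/15 → sign +
signature = (2, 3, 0)

Answer: (2, 3, 0)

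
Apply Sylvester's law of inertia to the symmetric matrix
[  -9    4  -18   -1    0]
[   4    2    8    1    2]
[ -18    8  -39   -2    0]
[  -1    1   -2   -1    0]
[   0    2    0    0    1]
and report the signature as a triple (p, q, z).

Answer: (2, 3, 0)

Derivation:
step 0: pivot -9 → sign −
step 1: pivot 34/9 → sign +
step 2: pivot -3 → sign −
step 3: pivot -33/34 → sign −
step 4: pivot 1/33 → sign +
signature = (2, 3, 0)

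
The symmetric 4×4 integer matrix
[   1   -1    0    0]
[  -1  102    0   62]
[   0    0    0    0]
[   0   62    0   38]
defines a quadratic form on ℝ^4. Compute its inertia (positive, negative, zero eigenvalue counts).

Answer: (2, 1, 1)

Derivation:
step 0: pivot 1 → sign +
step 1: pivot 101 → sign +
step 2: pivot -6/101 → sign −
step 3: row/col 3 already zero → sign 0
signature = (2, 1, 1)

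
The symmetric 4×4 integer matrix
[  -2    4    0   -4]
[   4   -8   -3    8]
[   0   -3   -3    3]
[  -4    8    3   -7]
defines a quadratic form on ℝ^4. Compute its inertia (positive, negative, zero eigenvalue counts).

step 0: pivot -2 → sign −
step 1: pivot -3 → sign −
step 2: pivot 3 → sign +
step 3: pivot 1 → sign +
signature = (2, 2, 0)

Answer: (2, 2, 0)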